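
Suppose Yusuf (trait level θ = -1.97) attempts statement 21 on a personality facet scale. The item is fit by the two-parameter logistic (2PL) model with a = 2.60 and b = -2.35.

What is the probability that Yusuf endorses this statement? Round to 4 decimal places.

0.7287

P(θ) = 1 / (1 + exp(−a(θ − b)))
Exponent: 2.60 × (-1.97 − (-2.35)) = 0.9880
1/(1 + e^{-0.9880}) = 0.7287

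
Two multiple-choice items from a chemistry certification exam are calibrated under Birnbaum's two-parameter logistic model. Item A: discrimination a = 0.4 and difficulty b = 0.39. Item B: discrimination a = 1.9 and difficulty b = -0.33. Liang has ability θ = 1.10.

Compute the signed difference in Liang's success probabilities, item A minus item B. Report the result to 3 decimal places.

-0.367

P(θ) = 1 / (1 + exp(−a(θ − b)))
P_A = 0.5705
P_B = 0.9380
P_A − P_B = -0.3675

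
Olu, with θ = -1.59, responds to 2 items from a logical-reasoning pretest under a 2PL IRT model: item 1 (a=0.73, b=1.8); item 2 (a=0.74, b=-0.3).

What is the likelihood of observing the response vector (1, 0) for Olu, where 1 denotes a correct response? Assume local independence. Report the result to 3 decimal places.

0.056

P(θ) = 1 / (1 + exp(−a(θ − b)))
P_1 = 1/(1+e^{2.4747}) = 0.0777
P_2 = 1/(1+e^{0.9546}) = 0.2780
L = P_1 × (1−P_2) = 0.0777 × 0.7220 = 0.05607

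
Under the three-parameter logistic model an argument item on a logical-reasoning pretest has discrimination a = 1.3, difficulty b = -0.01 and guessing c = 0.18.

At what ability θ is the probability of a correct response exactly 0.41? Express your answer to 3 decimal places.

-0.735

P(θ) = c + (1 − c) · 1 / (1 + exp(−a(θ − b)))
Remove guessing floor: (0.41 − 0.18)/(1 − 0.18) = 0.2805
logit = ln(0.2805/0.7195) = -0.9420
θ = b + logit/(a) = -0.01 + (-0.9420)/1.3000 = -0.7346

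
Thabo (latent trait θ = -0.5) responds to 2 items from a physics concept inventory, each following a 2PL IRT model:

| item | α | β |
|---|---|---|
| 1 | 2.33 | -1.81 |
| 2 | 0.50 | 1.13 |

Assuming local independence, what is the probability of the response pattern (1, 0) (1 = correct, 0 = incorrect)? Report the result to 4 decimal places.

P(θ) = 1 / (1 + exp(−α(θ − β)))
P_1 = 1/(1+e^{-3.0523}) = 0.9549
P_2 = 1/(1+e^{0.8150}) = 0.3068
L = P_1 × (1−P_2) = 0.9549 × 0.6932 = 0.66190

0.6619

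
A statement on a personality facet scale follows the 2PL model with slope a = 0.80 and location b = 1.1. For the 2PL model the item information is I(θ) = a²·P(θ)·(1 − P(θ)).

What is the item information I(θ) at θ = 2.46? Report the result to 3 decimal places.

P = 1/(1+e^{-1.0880}) = 0.7480
P(1−P) = 0.7480 × 0.2520 = 0.1885
I = a² × P(1−P) = 0.80² × 0.1885 = 0.12064

0.121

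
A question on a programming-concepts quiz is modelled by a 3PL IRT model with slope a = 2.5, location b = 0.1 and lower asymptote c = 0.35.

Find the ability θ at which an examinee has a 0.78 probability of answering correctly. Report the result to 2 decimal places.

P(θ) = c + (1 − c) · 1 / (1 + exp(−a(θ − b)))
Remove guessing floor: (0.78 − 0.35)/(1 − 0.35) = 0.6615
logit = ln(0.6615/0.3385) = 0.6702
θ = b + logit/(a) = 0.1 + 0.6702/2.5000 = 0.3681

0.37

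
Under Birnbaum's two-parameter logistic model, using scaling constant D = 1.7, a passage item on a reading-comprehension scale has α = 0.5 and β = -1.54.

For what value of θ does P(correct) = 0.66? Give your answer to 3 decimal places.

P(θ) = 1 / (1 + exp(−D·α(θ − β)))
logit = ln(0.6600/0.3400) = 0.6633
θ = β + logit/(1.7·α) = -1.54 + 0.6633/0.8500 = -0.7597

-0.760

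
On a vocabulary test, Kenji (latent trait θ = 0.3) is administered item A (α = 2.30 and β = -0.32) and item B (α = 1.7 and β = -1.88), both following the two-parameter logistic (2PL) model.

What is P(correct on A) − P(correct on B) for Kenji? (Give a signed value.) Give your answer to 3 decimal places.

P(θ) = 1 / (1 + exp(−α(θ − β)))
P_A = 0.8063
P_B = 0.9760
P_A − P_B = -0.1697

-0.170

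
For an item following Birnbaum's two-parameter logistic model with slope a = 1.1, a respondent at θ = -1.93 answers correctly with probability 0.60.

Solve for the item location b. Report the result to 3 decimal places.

-2.299

P(θ) = 1 / (1 + exp(−a(θ − b)))
logit(0.60) = ln(0.60/0.40) = 0.4055
b = θ − logit/(a) = -1.93 − 0.4055/1.1000 = -2.2986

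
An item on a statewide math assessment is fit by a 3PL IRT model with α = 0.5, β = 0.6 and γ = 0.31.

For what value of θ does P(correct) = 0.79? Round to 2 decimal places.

P(θ) = γ + (1 − γ) · 1 / (1 + exp(−α(θ − β)))
Remove guessing floor: (0.79 − 0.31)/(1 − 0.31) = 0.6957
logit = ln(0.6957/0.3043) = 0.8267
θ = β + logit/(α) = 0.6 + 0.8267/0.5000 = 2.2534

2.25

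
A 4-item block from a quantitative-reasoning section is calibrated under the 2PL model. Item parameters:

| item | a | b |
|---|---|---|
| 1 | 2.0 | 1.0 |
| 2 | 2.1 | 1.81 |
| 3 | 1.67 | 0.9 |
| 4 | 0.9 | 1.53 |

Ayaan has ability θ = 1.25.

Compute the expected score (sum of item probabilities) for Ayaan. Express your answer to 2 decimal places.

1.94

P(θ) = 1 / (1 + exp(−a(θ − b)))
P_1 = 1/(1+e^{-0.5000}) = 0.6225
P_2 = 1/(1+e^{1.1760}) = 0.2358
P_3 = 1/(1+e^{-0.5845}) = 0.6421
P_4 = 1/(1+e^{0.2520}) = 0.4373
E[score] = 0.6225 + 0.2358 + 0.6421 + 0.4373 = 1.9377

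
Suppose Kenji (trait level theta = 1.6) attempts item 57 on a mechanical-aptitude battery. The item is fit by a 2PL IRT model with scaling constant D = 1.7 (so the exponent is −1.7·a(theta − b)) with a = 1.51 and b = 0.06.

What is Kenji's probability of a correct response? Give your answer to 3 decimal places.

P(theta) = 1 / (1 + exp(−D·a(theta − b)))
Exponent: 1.7 × 1.51 × (1.6 − 0.06) = 3.9532
1/(1 + e^{-3.9532}) = 0.9812
P = 0.9812

0.981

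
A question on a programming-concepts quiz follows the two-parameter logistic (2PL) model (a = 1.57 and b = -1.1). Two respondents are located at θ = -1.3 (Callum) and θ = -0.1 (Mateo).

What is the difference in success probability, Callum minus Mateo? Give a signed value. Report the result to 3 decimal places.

-0.406

P(θ) = 1 / (1 + exp(−a(θ − b)))
P(Callum) = 0.4221  [exponent -0.3140]
P(Mateo) = 0.8278  [exponent 1.5700]
Difference = 0.4221 − 0.8278 = -0.4056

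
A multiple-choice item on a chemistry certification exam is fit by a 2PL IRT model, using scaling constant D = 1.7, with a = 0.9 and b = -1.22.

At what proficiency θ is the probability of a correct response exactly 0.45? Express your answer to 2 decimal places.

-1.35

P(θ) = 1 / (1 + exp(−D·a(θ − b)))
logit = ln(0.4500/0.5500) = -0.2007
θ = b + logit/(1.7·a) = -1.22 + (-0.2007)/1.5300 = -1.3512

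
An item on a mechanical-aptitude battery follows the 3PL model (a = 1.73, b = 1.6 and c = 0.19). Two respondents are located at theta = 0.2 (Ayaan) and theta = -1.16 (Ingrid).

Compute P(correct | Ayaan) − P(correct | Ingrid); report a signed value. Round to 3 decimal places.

P(theta) = c + (1 − c) · 1 / (1 + exp(−a(theta − b)))
P(Ayaan) = 0.2560  [exponent -2.4220]
P(Ingrid) = 0.1968  [exponent -4.7748]
Difference = 0.2560 − 0.1968 = 0.0592

0.059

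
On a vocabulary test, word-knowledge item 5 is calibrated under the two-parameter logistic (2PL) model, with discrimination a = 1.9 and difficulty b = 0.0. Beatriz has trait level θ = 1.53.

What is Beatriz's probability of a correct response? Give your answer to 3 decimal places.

P(θ) = 1 / (1 + exp(−a(θ − b)))
Exponent: 1.9 × (1.53 − 0.0) = 2.9070
1/(1 + e^{-2.9070}) = 0.9482

0.948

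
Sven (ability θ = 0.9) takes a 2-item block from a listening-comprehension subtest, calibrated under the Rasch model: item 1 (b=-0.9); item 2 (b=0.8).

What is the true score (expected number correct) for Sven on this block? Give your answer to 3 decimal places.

1.383

P(θ) = 1 / (1 + exp(−(θ − b)))
P_1 = 1/(1+e^{-1.8000}) = 0.8581
P_2 = 1/(1+e^{-0.1000}) = 0.5250
E[score] = 0.8581 + 0.5250 = 1.3831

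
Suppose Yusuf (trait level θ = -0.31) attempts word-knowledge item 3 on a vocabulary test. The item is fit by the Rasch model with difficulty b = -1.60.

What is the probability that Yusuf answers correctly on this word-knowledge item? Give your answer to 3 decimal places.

0.784

P(θ) = 1 / (1 + exp(−(θ − b)))
Exponent: (-0.31 − (-1.60)) = 1.2900
1/(1 + e^{-1.2900}) = 0.7841
P = 0.7841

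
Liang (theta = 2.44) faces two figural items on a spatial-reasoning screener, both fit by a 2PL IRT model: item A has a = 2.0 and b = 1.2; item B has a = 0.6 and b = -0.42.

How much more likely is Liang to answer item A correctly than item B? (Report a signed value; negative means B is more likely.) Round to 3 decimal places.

0.075

P(theta) = 1 / (1 + exp(−a(theta − b)))
P_A = 0.9227
P_B = 0.8476
P_A − P_B = 0.0751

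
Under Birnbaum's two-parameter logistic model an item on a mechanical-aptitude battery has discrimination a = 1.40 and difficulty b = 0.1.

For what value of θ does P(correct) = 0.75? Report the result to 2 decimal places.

0.88

P(θ) = 1 / (1 + exp(−a(θ − b)))
logit = ln(0.7500/0.2500) = 1.0986
θ = b + logit/(a) = 0.1 + 1.0986/1.4000 = 0.8847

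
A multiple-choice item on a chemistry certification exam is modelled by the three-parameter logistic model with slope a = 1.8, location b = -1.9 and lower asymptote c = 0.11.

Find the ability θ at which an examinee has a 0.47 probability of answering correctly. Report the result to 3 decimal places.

P(θ) = c + (1 − c) · 1 / (1 + exp(−a(θ − b)))
Remove guessing floor: (0.47 − 0.11)/(1 − 0.11) = 0.4045
logit = ln(0.4045/0.5955) = -0.3868
θ = b + logit/(a) = -1.9 + (-0.3868)/1.8000 = -2.1149

-2.115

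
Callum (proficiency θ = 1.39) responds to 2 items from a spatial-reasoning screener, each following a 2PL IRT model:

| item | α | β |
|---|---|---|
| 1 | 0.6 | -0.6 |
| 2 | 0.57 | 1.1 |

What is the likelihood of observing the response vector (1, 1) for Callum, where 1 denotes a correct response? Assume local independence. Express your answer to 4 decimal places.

0.4154

P(θ) = 1 / (1 + exp(−α(θ − β)))
P_1 = 1/(1+e^{-1.1940}) = 0.7675
P_2 = 1/(1+e^{-0.1653}) = 0.5412
L = P_1 × P_2 = 0.7675 × 0.5412 = 0.41537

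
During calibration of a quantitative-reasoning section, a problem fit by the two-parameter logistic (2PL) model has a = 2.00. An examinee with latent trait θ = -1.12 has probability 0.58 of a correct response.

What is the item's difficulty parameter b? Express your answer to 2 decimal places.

-1.28

P(θ) = 1 / (1 + exp(−a(θ − b)))
logit(0.58) = ln(0.58/0.42) = 0.3228
b = θ − logit/(a) = -1.12 − 0.3228/2.0000 = -1.2814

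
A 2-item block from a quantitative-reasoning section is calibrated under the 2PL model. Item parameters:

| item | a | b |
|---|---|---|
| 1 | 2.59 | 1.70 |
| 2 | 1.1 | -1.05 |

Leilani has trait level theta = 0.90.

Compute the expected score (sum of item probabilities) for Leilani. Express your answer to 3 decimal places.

P(theta) = 1 / (1 + exp(−a(theta − b)))
P_1 = 1/(1+e^{2.0720}) = 0.1118
P_2 = 1/(1+e^{-2.1450}) = 0.8952
E[score] = 0.1118 + 0.8952 = 1.0070

1.007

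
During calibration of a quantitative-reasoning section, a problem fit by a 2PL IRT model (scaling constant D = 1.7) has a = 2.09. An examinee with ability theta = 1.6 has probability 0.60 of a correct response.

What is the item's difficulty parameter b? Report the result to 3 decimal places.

1.486

P(theta) = 1 / (1 + exp(−D·a(theta − b)))
logit(0.60) = ln(0.60/0.40) = 0.4055
b = theta − logit/(1.7·a) = 1.6 − 0.4055/3.5530 = 1.4859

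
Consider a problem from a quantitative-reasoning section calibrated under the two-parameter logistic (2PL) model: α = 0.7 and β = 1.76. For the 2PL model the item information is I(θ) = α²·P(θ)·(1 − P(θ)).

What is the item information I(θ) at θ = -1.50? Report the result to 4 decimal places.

0.0412

P = 1/(1+e^{2.2820}) = 0.0926
P(1−P) = 0.0926 × 0.9074 = 0.0840
I = α² × P(1−P) = 0.7² × 0.0840 = 0.04118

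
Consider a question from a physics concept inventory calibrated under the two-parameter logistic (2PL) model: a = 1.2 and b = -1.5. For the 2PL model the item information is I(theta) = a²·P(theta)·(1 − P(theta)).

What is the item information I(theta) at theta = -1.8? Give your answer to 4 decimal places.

P = 1/(1+e^{0.3600}) = 0.4110
P(1−P) = 0.4110 × 0.5890 = 0.2421
I = a² × P(1−P) = 1.2² × 0.2421 = 0.34858

0.3486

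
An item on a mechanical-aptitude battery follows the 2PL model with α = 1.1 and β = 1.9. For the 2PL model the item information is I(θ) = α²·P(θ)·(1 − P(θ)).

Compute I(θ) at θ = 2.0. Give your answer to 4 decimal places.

P = 1/(1+e^{-0.1100}) = 0.5275
P(1−P) = 0.5275 × 0.4725 = 0.2492
I = α² × P(1−P) = 1.1² × 0.2492 = 0.30159

0.3016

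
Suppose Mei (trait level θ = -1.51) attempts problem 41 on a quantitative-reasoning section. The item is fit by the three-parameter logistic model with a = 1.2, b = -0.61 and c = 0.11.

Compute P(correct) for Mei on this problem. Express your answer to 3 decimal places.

P(θ) = c + (1 − c) · 1 / (1 + exp(−a(θ − b)))
Exponent: 1.2 × (-1.51 − (-0.61)) = -1.0800
1/(1 + e^{1.0800}) = 0.2535
P = 0.11 + 0.89 × 0.2535 = 0.3356

0.336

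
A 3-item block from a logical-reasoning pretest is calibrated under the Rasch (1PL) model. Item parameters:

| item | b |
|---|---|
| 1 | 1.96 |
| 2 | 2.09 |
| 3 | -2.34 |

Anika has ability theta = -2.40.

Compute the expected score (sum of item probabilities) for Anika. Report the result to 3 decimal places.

0.509

P(theta) = 1 / (1 + exp(−(theta − b)))
P_1 = 1/(1+e^{4.3600}) = 0.0126
P_2 = 1/(1+e^{4.4900}) = 0.0111
P_3 = 1/(1+e^{0.0600}) = 0.4850
E[score] = 0.0126 + 0.0111 + 0.4850 = 0.5087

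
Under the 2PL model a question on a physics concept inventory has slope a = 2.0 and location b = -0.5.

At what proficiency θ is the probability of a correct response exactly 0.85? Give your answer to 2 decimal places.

0.37

P(θ) = 1 / (1 + exp(−a(θ − b)))
logit = ln(0.8500/0.1500) = 1.7346
θ = b + logit/(a) = -0.5 + 1.7346/2.0000 = 0.3673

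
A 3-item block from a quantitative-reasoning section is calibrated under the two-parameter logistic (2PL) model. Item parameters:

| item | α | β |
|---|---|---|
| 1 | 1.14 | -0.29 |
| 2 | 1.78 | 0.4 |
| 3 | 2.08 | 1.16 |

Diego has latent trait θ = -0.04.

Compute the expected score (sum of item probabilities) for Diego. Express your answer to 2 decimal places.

P(θ) = 1 / (1 + exp(−α(θ − β)))
P_1 = 1/(1+e^{-0.2850}) = 0.5708
P_2 = 1/(1+e^{0.7832}) = 0.3136
P_3 = 1/(1+e^{2.4960}) = 0.0761
E[score] = 0.5708 + 0.3136 + 0.0761 = 0.9605

0.96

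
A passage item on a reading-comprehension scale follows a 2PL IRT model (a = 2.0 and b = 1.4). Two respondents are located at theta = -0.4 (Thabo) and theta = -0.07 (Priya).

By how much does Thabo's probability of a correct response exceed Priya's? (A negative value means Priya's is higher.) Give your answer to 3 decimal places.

P(theta) = 1 / (1 + exp(−a(theta − b)))
P(Thabo) = 0.0266  [exponent -3.6000]
P(Priya) = 0.0502  [exponent -2.9400]
Difference = 0.0266 − 0.0502 = -0.0236

-0.024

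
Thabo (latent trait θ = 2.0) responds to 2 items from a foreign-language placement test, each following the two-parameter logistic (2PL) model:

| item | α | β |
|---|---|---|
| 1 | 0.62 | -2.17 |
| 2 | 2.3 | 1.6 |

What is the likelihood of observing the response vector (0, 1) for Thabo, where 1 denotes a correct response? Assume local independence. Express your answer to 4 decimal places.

P(θ) = 1 / (1 + exp(−α(θ − β)))
P_1 = 1/(1+e^{-2.5854}) = 0.9299
P_2 = 1/(1+e^{-0.9200}) = 0.7150
L = (1−P_1) × P_2 = 0.0701 × 0.7150 = 0.05011

0.0501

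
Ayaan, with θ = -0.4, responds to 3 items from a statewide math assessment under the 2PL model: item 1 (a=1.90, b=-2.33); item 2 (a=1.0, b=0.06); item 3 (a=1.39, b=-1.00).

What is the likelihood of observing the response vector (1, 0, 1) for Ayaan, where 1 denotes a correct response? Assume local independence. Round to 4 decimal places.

0.4167

P(θ) = 1 / (1 + exp(−a(θ − b)))
P_1 = 1/(1+e^{-3.6670}) = 0.9751
P_2 = 1/(1+e^{0.4600}) = 0.3870
P_3 = 1/(1+e^{-0.8340}) = 0.6972
L = P_1 × (1−P_2) × P_3 = 0.9751 × 0.6130 × 0.6972 = 0.41674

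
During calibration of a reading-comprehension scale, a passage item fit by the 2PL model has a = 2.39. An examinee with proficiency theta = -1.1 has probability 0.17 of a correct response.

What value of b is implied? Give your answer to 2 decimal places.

P(theta) = 1 / (1 + exp(−a(theta − b)))
logit(0.17) = ln(0.17/0.83) = -1.5856
b = theta − logit/(a) = -1.1 − (-1.5856)/2.3900 = -0.4366

-0.44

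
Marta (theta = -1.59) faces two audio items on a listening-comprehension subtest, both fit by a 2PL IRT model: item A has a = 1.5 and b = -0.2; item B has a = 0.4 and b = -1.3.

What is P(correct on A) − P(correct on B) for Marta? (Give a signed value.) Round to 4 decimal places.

P(theta) = 1 / (1 + exp(−a(theta − b)))
P_A = 0.1106
P_B = 0.4710
P_A − P_B = -0.3605

-0.3605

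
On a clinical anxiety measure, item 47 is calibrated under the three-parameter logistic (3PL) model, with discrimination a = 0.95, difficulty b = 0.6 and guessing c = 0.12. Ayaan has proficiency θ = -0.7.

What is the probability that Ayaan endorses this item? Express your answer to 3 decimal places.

0.318

P(θ) = c + (1 − c) · 1 / (1 + exp(−a(θ − b)))
Exponent: 0.95 × (-0.7 − 0.6) = -1.2350
1/(1 + e^{1.2350}) = 0.2253
P = 0.12 + 0.88 × 0.2253 = 0.3183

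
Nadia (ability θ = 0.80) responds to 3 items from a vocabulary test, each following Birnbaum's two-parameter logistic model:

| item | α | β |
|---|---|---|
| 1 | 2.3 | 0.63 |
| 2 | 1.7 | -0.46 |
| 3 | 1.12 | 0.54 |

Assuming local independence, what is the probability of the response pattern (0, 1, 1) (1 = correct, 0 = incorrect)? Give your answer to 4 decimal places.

P(θ) = 1 / (1 + exp(−α(θ − β)))
P_1 = 1/(1+e^{-0.3910}) = 0.5965
P_2 = 1/(1+e^{-2.1420}) = 0.8949
P_3 = 1/(1+e^{-0.2912}) = 0.5723
L = (1−P_1) × P_2 × P_3 = 0.4035 × 0.8949 × 0.5723 = 0.20664

0.2066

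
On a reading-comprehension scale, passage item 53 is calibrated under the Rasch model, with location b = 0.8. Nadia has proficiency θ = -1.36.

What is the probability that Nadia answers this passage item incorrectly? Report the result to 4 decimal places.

P(θ) = 1 / (1 + exp(−(θ − b)))
Exponent: (-1.36 − 0.8) = -2.1600
1/(1 + e^{2.1600}) = 0.1034
P = 0.1034
P(incorrect) = 1 − 0.1034 = 0.8966

0.8966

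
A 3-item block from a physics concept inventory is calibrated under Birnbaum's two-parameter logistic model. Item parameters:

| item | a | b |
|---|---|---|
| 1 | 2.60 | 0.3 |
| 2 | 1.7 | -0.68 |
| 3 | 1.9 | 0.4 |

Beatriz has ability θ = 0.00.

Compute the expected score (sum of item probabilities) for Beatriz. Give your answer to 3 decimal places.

1.394

P(θ) = 1 / (1 + exp(−a(θ − b)))
P_1 = 1/(1+e^{0.7800}) = 0.3143
P_2 = 1/(1+e^{-1.1560}) = 0.7606
P_3 = 1/(1+e^{0.7600}) = 0.3186
E[score] = 0.3143 + 0.7606 + 0.3186 = 1.3936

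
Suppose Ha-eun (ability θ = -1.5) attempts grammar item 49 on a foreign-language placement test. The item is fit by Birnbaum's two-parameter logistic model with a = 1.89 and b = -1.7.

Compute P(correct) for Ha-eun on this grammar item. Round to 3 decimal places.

0.593

P(θ) = 1 / (1 + exp(−a(θ − b)))
Exponent: 1.89 × (-1.5 − (-1.7)) = 0.3780
1/(1 + e^{-0.3780}) = 0.5934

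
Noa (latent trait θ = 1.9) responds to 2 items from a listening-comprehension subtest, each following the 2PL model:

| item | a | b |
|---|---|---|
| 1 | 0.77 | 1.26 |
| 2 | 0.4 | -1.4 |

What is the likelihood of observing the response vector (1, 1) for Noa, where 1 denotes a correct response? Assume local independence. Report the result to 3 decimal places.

P(θ) = 1 / (1 + exp(−a(θ − b)))
P_1 = 1/(1+e^{-0.4928}) = 0.6208
P_2 = 1/(1+e^{-1.3200}) = 0.7892
L = P_1 × P_2 = 0.6208 × 0.7892 = 0.48990

0.490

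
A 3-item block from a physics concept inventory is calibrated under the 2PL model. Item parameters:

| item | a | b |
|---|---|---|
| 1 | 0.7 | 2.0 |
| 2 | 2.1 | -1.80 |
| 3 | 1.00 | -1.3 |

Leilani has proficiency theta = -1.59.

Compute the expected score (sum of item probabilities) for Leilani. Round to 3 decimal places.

P(theta) = 1 / (1 + exp(−a(theta − b)))
P_1 = 1/(1+e^{2.5130}) = 0.0750
P_2 = 1/(1+e^{-0.4410}) = 0.6085
P_3 = 1/(1+e^{0.2900}) = 0.4280
E[score] = 0.0750 + 0.6085 + 0.4280 = 1.1115

1.111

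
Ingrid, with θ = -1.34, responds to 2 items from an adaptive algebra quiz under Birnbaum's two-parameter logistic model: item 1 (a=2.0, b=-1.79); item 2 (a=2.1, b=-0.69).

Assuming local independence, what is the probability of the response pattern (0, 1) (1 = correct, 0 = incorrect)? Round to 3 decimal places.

0.059

P(θ) = 1 / (1 + exp(−a(θ − b)))
P_1 = 1/(1+e^{-0.9000}) = 0.7109
P_2 = 1/(1+e^{1.3650}) = 0.2034
L = (1−P_1) × P_2 = 0.2891 × 0.2034 = 0.05880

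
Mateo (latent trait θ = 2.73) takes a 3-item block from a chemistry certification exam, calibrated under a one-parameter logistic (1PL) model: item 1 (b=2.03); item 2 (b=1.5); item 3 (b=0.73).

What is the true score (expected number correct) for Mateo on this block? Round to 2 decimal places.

P(θ) = 1 / (1 + exp(−(θ − b)))
P_1 = 1/(1+e^{-0.7000}) = 0.6682
P_2 = 1/(1+e^{-1.2300}) = 0.7738
P_3 = 1/(1+e^{-2.0000}) = 0.8808
E[score] = 0.6682 + 0.7738 + 0.8808 = 2.3228

2.32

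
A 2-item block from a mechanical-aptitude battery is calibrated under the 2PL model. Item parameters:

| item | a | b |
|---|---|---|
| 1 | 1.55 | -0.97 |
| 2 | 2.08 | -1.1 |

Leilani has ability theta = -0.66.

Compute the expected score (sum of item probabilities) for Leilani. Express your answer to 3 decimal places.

1.332

P(theta) = 1 / (1 + exp(−a(theta − b)))
P_1 = 1/(1+e^{-0.4805}) = 0.6179
P_2 = 1/(1+e^{-0.9152}) = 0.7141
E[score] = 0.6179 + 0.7141 = 1.3319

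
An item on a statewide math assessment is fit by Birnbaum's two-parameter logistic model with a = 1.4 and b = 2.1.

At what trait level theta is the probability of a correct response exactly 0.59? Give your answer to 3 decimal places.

P(theta) = 1 / (1 + exp(−a(theta − b)))
logit = ln(0.5900/0.4100) = 0.3640
theta = b + logit/(a) = 2.1 + 0.3640/1.4000 = 2.3600

2.360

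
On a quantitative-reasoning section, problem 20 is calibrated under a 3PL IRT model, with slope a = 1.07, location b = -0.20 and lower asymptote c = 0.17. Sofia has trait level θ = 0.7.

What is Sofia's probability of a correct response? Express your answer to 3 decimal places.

P(θ) = c + (1 − c) · 1 / (1 + exp(−a(θ − b)))
Exponent: 1.07 × (0.7 − (-0.20)) = 0.9630
1/(1 + e^{-0.9630}) = 0.7237
P = 0.17 + 0.83 × 0.7237 = 0.7707

0.771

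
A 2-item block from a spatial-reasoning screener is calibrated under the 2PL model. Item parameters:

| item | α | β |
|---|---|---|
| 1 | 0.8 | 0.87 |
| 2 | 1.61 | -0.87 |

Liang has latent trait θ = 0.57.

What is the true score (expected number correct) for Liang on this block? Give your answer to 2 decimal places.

1.35

P(θ) = 1 / (1 + exp(−α(θ − β)))
P_1 = 1/(1+e^{0.2400}) = 0.4403
P_2 = 1/(1+e^{-2.3184}) = 0.9104
E[score] = 0.4403 + 0.9104 = 1.3507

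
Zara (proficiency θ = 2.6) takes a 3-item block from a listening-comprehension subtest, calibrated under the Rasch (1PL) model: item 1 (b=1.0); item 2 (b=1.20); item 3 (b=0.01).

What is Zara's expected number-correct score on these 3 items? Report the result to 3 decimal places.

2.564

P(θ) = 1 / (1 + exp(−(θ − b)))
P_1 = 1/(1+e^{-1.6000}) = 0.8320
P_2 = 1/(1+e^{-1.4000}) = 0.8022
P_3 = 1/(1+e^{-2.5900}) = 0.9302
E[score] = 0.8320 + 0.8022 + 0.9302 = 2.5644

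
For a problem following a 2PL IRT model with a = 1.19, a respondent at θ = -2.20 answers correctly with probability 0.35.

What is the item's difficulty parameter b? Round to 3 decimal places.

P(θ) = 1 / (1 + exp(−a(θ − b)))
logit(0.35) = ln(0.35/0.65) = -0.6190
b = θ − logit/(a) = -2.20 − (-0.6190)/1.1900 = -1.6798

-1.680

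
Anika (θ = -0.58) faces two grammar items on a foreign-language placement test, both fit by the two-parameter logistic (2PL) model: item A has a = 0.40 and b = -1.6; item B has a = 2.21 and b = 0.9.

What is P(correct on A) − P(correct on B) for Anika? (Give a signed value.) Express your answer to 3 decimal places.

0.564

P(θ) = 1 / (1 + exp(−a(θ − b)))
P_A = 0.6006
P_B = 0.0366
P_A − P_B = 0.5640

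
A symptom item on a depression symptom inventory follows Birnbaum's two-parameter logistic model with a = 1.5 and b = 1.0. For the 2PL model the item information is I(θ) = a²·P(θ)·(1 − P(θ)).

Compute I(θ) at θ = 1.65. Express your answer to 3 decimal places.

0.447

P = 1/(1+e^{-0.9750}) = 0.7261
P(1−P) = 0.7261 × 0.2739 = 0.1989
I = a² × P(1−P) = 1.5² × 0.1989 = 0.44746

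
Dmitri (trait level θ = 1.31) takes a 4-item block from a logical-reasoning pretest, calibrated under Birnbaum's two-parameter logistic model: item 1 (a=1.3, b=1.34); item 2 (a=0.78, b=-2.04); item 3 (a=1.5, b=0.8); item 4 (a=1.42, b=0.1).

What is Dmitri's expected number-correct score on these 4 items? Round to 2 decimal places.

P(θ) = 1 / (1 + exp(−a(θ − b)))
P_1 = 1/(1+e^{0.0390}) = 0.4903
P_2 = 1/(1+e^{-2.6130}) = 0.9317
P_3 = 1/(1+e^{-0.7650}) = 0.6824
P_4 = 1/(1+e^{-1.7182}) = 0.8479
E[score] = 0.4903 + 0.9317 + 0.6824 + 0.8479 = 2.9523

2.95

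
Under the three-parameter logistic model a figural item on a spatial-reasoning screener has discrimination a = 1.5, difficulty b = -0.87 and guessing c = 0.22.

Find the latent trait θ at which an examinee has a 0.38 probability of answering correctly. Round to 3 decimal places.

-1.773

P(θ) = c + (1 − c) · 1 / (1 + exp(−a(θ − b)))
Remove guessing floor: (0.38 − 0.22)/(1 − 0.22) = 0.2051
logit = ln(0.2051/0.7949) = -1.3545
θ = b + logit/(a) = -0.87 + (-1.3545)/1.5000 = -1.7730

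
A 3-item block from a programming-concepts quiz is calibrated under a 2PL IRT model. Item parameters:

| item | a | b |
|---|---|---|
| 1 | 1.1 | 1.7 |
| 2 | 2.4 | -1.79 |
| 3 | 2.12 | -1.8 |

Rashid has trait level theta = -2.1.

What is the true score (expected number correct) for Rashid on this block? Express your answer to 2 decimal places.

0.68

P(theta) = 1 / (1 + exp(−a(theta − b)))
P_1 = 1/(1+e^{4.1800}) = 0.0151
P_2 = 1/(1+e^{0.7440}) = 0.3221
P_3 = 1/(1+e^{0.6360}) = 0.3462
E[score] = 0.0151 + 0.3221 + 0.3462 = 0.6833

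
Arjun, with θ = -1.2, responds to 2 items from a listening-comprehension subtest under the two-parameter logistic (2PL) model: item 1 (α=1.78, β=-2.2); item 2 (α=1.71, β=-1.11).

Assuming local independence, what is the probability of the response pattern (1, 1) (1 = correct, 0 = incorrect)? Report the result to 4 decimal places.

P(θ) = 1 / (1 + exp(−α(θ − β)))
P_1 = 1/(1+e^{-1.7800}) = 0.8557
P_2 = 1/(1+e^{0.1539}) = 0.4616
L = P_1 × P_2 = 0.8557 × 0.4616 = 0.39499

0.3950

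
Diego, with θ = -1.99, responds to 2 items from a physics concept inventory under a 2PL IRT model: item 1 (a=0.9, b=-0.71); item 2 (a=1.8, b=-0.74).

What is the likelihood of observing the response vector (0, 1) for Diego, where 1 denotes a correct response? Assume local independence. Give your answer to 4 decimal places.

0.0725

P(θ) = 1 / (1 + exp(−a(θ − b)))
P_1 = 1/(1+e^{1.1520}) = 0.2401
P_2 = 1/(1+e^{2.2500}) = 0.0953
L = (1−P_1) × P_2 = 0.7599 × 0.0953 = 0.07245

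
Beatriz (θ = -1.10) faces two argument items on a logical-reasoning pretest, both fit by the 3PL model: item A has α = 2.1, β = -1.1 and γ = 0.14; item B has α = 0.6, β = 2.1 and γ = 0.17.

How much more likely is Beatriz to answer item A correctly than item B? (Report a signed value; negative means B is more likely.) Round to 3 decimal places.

0.294

P(θ) = γ + (1 − γ) · 1 / (1 + exp(−α(θ − β)))
P_A = 0.5700
P_B = 0.2761
P_A − P_B = 0.2939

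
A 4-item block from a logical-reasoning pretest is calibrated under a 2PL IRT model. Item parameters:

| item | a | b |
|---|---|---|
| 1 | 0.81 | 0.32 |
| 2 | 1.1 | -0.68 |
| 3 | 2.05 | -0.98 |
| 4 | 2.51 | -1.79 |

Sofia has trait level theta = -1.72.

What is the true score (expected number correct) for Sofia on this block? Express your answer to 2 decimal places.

1.13

P(theta) = 1 / (1 + exp(−a(theta − b)))
P_1 = 1/(1+e^{1.6524}) = 0.1608
P_2 = 1/(1+e^{1.1440}) = 0.2416
P_3 = 1/(1+e^{1.5170}) = 0.1799
P_4 = 1/(1+e^{-0.1757}) = 0.5438
E[score] = 0.1608 + 0.2416 + 0.1799 + 0.5438 = 1.1261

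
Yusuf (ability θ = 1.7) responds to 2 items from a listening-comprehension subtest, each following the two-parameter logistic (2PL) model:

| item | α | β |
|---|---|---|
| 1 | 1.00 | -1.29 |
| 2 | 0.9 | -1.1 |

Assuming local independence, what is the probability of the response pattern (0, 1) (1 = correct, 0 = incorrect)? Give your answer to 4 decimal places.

P(θ) = 1 / (1 + exp(−α(θ − β)))
P_1 = 1/(1+e^{-2.9900}) = 0.9521
P_2 = 1/(1+e^{-2.5200}) = 0.9255
L = (1−P_1) × P_2 = 0.0479 × 0.9255 = 0.04431

0.0443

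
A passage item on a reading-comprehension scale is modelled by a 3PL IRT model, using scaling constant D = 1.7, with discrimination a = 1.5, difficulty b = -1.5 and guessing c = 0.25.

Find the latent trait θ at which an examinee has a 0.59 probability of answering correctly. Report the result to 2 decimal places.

-1.57

P(θ) = c + (1 − c) · 1 / (1 + exp(−D·a(θ − b)))
Remove guessing floor: (0.59 − 0.25)/(1 − 0.25) = 0.4533
logit = ln(0.4533/0.5467) = -0.1872
θ = b + logit/(1.7·a) = -1.5 + (-0.1872)/2.5500 = -1.5734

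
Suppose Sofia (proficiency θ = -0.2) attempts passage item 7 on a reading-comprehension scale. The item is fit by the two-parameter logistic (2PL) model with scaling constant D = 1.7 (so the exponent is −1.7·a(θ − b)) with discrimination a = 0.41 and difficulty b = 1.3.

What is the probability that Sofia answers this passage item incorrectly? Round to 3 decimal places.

P(θ) = 1 / (1 + exp(−D·a(θ − b)))
Exponent: 1.7 × 0.41 × (-0.2 − 1.3) = -1.0455
1/(1 + e^{1.0455}) = 0.2601
P = 0.2601
P(incorrect) = 1 − 0.2601 = 0.7399

0.740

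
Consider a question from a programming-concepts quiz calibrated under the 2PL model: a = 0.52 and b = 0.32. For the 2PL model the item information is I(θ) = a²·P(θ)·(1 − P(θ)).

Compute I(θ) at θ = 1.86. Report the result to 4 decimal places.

0.0578

P = 1/(1+e^{-0.8008}) = 0.6901
P(1−P) = 0.6901 × 0.3099 = 0.2138
I = a² × P(1−P) = 0.52² × 0.2138 = 0.05782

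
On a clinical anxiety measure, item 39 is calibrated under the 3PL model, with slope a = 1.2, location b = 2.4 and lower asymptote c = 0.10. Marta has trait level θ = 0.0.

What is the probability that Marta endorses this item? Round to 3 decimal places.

P(θ) = c + (1 − c) · 1 / (1 + exp(−a(θ − b)))
Exponent: 1.2 × (0.0 − 2.4) = -2.8800
1/(1 + e^{2.8800}) = 0.0532
P = 0.10 + 0.90 × 0.0532 = 0.1478

0.148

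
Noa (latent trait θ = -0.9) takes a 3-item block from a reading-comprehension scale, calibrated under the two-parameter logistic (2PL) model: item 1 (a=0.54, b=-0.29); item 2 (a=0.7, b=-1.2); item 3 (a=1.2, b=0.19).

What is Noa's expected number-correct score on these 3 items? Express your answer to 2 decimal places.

P(θ) = 1 / (1 + exp(−a(θ − b)))
P_1 = 1/(1+e^{0.3294}) = 0.4184
P_2 = 1/(1+e^{-0.2100}) = 0.5523
P_3 = 1/(1+e^{1.3080}) = 0.2128
E[score] = 0.4184 + 0.5523 + 0.2128 = 1.1835

1.18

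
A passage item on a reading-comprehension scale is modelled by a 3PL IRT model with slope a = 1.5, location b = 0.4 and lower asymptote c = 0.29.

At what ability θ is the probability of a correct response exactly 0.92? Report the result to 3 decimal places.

1.776

P(θ) = c + (1 − c) · 1 / (1 + exp(−a(θ − b)))
Remove guessing floor: (0.92 − 0.29)/(1 − 0.29) = 0.8873
logit = ln(0.8873/0.1127) = 2.0637
θ = b + logit/(a) = 0.4 + 2.0637/1.5000 = 1.7758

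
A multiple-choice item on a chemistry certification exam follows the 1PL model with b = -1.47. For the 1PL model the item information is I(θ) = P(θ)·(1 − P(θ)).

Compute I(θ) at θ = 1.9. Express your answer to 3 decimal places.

0.032

P = 1/(1+e^{-3.3700}) = 0.9668
P(1−P) = 0.9668 × 0.0332 = 0.0321
I = P(1−P) = 0.03214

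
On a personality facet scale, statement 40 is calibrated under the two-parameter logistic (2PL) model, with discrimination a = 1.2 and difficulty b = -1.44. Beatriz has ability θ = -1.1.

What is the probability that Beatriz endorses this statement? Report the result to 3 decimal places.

P(θ) = 1 / (1 + exp(−a(θ − b)))
Exponent: 1.2 × (-1.1 − (-1.44)) = 0.4080
1/(1 + e^{-0.4080}) = 0.6006

0.601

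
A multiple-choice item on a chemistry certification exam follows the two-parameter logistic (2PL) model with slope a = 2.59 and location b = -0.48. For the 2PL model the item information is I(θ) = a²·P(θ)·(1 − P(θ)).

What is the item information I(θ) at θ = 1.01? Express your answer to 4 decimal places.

P = 1/(1+e^{-3.8591}) = 0.9793
P(1−P) = 0.9793 × 0.0207 = 0.0202
I = a² × P(1−P) = 2.59² × 0.0202 = 0.13567

0.1357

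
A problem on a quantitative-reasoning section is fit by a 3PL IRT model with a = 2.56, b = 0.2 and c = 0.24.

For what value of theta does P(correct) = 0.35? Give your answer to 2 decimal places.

P(theta) = c + (1 − c) · 1 / (1 + exp(−a(theta − b)))
Remove guessing floor: (0.35 − 0.24)/(1 − 0.24) = 0.1447
logit = ln(0.1447/0.8553) = -1.7765
theta = b + logit/(a) = 0.2 + (-1.7765)/2.5600 = -0.4939

-0.49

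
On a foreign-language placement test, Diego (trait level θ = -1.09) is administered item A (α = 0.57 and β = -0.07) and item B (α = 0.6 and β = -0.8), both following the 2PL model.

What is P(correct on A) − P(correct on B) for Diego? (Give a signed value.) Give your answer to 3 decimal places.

-0.098

P(θ) = 1 / (1 + exp(−α(θ − β)))
P_A = 0.3586
P_B = 0.4566
P_A − P_B = -0.0980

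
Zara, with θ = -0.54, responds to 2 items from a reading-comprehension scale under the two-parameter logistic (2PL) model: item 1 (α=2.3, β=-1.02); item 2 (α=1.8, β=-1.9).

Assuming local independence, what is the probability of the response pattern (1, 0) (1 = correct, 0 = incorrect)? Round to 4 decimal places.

0.0598

P(θ) = 1 / (1 + exp(−α(θ − β)))
P_1 = 1/(1+e^{-1.1040}) = 0.7510
P_2 = 1/(1+e^{-2.4480}) = 0.9204
L = P_1 × (1−P_2) = 0.7510 × 0.0796 = 0.05977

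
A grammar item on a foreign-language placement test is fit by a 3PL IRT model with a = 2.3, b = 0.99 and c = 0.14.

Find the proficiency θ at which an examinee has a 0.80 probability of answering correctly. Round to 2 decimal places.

1.51

P(θ) = c + (1 − c) · 1 / (1 + exp(−a(θ − b)))
Remove guessing floor: (0.80 − 0.14)/(1 − 0.14) = 0.7674
logit = ln(0.7674/0.2326) = 1.1939
θ = b + logit/(a) = 0.99 + 1.1939/2.3000 = 1.5091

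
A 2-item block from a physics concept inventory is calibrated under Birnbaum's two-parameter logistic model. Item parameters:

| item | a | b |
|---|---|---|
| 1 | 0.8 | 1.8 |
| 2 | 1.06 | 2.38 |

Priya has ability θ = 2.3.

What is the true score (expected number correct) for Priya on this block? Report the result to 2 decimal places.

1.08

P(θ) = 1 / (1 + exp(−a(θ − b)))
P_1 = 1/(1+e^{-0.4000}) = 0.5987
P_2 = 1/(1+e^{0.0848}) = 0.4788
E[score] = 0.5987 + 0.4788 = 1.0775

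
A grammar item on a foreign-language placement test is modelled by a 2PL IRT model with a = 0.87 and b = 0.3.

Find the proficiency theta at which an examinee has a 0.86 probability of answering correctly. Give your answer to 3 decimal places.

2.387

P(theta) = 1 / (1 + exp(−a(theta − b)))
logit = ln(0.8600/0.1400) = 1.8153
theta = b + logit/(a) = 0.3 + 1.8153/0.8700 = 2.3865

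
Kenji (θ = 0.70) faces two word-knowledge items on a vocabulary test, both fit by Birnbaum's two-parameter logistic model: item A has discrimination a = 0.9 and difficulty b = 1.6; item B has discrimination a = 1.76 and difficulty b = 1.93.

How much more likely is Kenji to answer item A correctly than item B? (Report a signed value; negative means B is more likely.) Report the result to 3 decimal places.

P(θ) = 1 / (1 + exp(−a(θ − b)))
P_A = 0.3079
P_B = 0.1030
P_A − P_B = 0.2049

0.205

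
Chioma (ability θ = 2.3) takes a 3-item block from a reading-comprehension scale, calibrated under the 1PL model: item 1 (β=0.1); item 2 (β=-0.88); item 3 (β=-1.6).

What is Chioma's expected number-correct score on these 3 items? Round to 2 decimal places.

2.84

P(θ) = 1 / (1 + exp(−(θ − β)))
P_1 = 1/(1+e^{-2.2000}) = 0.9002
P_2 = 1/(1+e^{-3.1800}) = 0.9601
P_3 = 1/(1+e^{-3.9000}) = 0.9802
E[score] = 0.9002 + 0.9601 + 0.9802 = 2.8405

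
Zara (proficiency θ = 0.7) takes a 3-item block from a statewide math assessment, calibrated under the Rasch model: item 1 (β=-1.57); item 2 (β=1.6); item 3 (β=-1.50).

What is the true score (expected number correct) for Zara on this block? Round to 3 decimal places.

2.096

P(θ) = 1 / (1 + exp(−(θ − β)))
P_1 = 1/(1+e^{-2.2700}) = 0.9064
P_2 = 1/(1+e^{0.9000}) = 0.2891
P_3 = 1/(1+e^{-2.2000}) = 0.9002
E[score] = 0.9064 + 0.2891 + 0.9002 = 2.0957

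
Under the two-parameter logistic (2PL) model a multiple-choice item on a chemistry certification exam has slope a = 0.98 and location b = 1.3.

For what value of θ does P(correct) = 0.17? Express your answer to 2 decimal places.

-0.32

P(θ) = 1 / (1 + exp(−a(θ − b)))
logit = ln(0.1700/0.8300) = -1.5856
θ = b + logit/(a) = 1.3 + (-1.5856)/0.9800 = -0.3180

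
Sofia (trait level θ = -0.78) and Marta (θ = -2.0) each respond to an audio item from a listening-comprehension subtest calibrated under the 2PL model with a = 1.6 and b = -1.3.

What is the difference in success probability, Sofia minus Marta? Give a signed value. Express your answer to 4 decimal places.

0.4508

P(θ) = 1 / (1 + exp(−a(θ − b)))
P(Sofia) = 0.6968  [exponent 0.8320]
P(Marta) = 0.2460  [exponent -1.1200]
Difference = 0.6968 − 0.2460 = 0.4508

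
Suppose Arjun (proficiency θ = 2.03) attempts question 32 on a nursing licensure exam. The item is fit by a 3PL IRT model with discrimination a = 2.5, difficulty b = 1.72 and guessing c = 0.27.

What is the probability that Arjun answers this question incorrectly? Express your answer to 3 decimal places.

0.230

P(θ) = c + (1 − c) · 1 / (1 + exp(−a(θ − b)))
Exponent: 2.5 × (2.03 − 1.72) = 0.7750
1/(1 + e^{-0.7750}) = 0.6846
P = 0.27 + 0.73 × 0.6846 = 0.7698
P(incorrect) = 1 − 0.7698 = 0.2302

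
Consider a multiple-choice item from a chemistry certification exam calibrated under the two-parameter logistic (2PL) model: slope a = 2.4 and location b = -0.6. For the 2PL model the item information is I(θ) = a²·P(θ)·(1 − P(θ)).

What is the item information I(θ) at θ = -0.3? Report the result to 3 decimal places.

1.268

P = 1/(1+e^{-0.7200}) = 0.6726
P(1−P) = 0.6726 × 0.3274 = 0.2202
I = a² × P(1−P) = 2.4² × 0.2202 = 1.26839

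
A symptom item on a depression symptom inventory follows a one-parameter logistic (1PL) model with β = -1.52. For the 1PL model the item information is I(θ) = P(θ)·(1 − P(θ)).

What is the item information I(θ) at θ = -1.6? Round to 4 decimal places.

0.2496

P = 1/(1+e^{0.0800}) = 0.4800
P(1−P) = 0.4800 × 0.5200 = 0.2496
I = P(1−P) = 0.24960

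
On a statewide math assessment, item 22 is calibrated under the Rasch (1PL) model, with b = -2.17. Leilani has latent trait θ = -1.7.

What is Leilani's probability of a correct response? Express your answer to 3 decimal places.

P(θ) = 1 / (1 + exp(−(θ − b)))
Exponent: (-1.7 − (-2.17)) = 0.4700
1/(1 + e^{-0.4700}) = 0.6154
P = 0.6154

0.615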